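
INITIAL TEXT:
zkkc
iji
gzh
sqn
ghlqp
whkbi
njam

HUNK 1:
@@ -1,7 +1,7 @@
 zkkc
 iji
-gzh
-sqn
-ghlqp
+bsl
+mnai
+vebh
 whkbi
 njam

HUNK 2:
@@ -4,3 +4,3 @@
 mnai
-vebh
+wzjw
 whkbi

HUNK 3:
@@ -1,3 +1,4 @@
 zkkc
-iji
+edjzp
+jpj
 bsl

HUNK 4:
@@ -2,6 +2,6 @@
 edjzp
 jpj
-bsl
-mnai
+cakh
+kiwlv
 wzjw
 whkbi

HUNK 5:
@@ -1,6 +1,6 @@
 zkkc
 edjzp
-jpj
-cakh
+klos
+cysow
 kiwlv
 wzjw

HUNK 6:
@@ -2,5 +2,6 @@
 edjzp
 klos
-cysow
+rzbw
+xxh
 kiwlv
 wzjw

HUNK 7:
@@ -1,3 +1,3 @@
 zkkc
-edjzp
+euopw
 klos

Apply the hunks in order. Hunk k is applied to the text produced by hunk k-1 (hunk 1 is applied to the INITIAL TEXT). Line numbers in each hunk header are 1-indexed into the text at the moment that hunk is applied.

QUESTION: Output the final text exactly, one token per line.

Answer: zkkc
euopw
klos
rzbw
xxh
kiwlv
wzjw
whkbi
njam

Derivation:
Hunk 1: at line 1 remove [gzh,sqn,ghlqp] add [bsl,mnai,vebh] -> 7 lines: zkkc iji bsl mnai vebh whkbi njam
Hunk 2: at line 4 remove [vebh] add [wzjw] -> 7 lines: zkkc iji bsl mnai wzjw whkbi njam
Hunk 3: at line 1 remove [iji] add [edjzp,jpj] -> 8 lines: zkkc edjzp jpj bsl mnai wzjw whkbi njam
Hunk 4: at line 2 remove [bsl,mnai] add [cakh,kiwlv] -> 8 lines: zkkc edjzp jpj cakh kiwlv wzjw whkbi njam
Hunk 5: at line 1 remove [jpj,cakh] add [klos,cysow] -> 8 lines: zkkc edjzp klos cysow kiwlv wzjw whkbi njam
Hunk 6: at line 2 remove [cysow] add [rzbw,xxh] -> 9 lines: zkkc edjzp klos rzbw xxh kiwlv wzjw whkbi njam
Hunk 7: at line 1 remove [edjzp] add [euopw] -> 9 lines: zkkc euopw klos rzbw xxh kiwlv wzjw whkbi njam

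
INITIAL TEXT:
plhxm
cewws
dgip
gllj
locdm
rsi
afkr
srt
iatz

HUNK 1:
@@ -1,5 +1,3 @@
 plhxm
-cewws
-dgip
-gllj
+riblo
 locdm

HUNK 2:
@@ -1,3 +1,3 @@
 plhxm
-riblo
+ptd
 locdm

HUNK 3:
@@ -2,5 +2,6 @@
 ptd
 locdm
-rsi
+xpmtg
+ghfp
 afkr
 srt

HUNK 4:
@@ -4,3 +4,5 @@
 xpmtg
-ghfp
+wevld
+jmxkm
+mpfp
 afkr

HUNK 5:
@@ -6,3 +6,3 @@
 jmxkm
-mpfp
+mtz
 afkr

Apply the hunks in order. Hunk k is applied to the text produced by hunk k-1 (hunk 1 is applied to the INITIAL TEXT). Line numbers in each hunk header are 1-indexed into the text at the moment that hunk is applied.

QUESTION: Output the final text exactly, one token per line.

Hunk 1: at line 1 remove [cewws,dgip,gllj] add [riblo] -> 7 lines: plhxm riblo locdm rsi afkr srt iatz
Hunk 2: at line 1 remove [riblo] add [ptd] -> 7 lines: plhxm ptd locdm rsi afkr srt iatz
Hunk 3: at line 2 remove [rsi] add [xpmtg,ghfp] -> 8 lines: plhxm ptd locdm xpmtg ghfp afkr srt iatz
Hunk 4: at line 4 remove [ghfp] add [wevld,jmxkm,mpfp] -> 10 lines: plhxm ptd locdm xpmtg wevld jmxkm mpfp afkr srt iatz
Hunk 5: at line 6 remove [mpfp] add [mtz] -> 10 lines: plhxm ptd locdm xpmtg wevld jmxkm mtz afkr srt iatz

Answer: plhxm
ptd
locdm
xpmtg
wevld
jmxkm
mtz
afkr
srt
iatz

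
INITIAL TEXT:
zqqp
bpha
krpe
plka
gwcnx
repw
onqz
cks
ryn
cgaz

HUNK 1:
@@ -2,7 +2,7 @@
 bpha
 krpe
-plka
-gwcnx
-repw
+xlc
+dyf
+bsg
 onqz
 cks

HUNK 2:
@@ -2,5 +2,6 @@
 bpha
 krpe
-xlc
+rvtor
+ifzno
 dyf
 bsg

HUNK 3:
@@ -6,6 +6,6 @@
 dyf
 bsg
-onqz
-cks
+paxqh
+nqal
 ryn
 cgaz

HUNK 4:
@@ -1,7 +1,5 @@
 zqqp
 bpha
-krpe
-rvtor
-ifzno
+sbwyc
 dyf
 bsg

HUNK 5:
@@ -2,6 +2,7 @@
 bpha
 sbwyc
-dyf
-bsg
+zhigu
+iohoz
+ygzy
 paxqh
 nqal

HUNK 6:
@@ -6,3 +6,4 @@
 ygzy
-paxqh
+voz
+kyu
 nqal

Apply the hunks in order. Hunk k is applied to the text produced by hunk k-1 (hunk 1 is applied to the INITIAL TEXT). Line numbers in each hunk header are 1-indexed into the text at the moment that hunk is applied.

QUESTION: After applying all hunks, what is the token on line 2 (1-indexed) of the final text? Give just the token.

Hunk 1: at line 2 remove [plka,gwcnx,repw] add [xlc,dyf,bsg] -> 10 lines: zqqp bpha krpe xlc dyf bsg onqz cks ryn cgaz
Hunk 2: at line 2 remove [xlc] add [rvtor,ifzno] -> 11 lines: zqqp bpha krpe rvtor ifzno dyf bsg onqz cks ryn cgaz
Hunk 3: at line 6 remove [onqz,cks] add [paxqh,nqal] -> 11 lines: zqqp bpha krpe rvtor ifzno dyf bsg paxqh nqal ryn cgaz
Hunk 4: at line 1 remove [krpe,rvtor,ifzno] add [sbwyc] -> 9 lines: zqqp bpha sbwyc dyf bsg paxqh nqal ryn cgaz
Hunk 5: at line 2 remove [dyf,bsg] add [zhigu,iohoz,ygzy] -> 10 lines: zqqp bpha sbwyc zhigu iohoz ygzy paxqh nqal ryn cgaz
Hunk 6: at line 6 remove [paxqh] add [voz,kyu] -> 11 lines: zqqp bpha sbwyc zhigu iohoz ygzy voz kyu nqal ryn cgaz
Final line 2: bpha

Answer: bpha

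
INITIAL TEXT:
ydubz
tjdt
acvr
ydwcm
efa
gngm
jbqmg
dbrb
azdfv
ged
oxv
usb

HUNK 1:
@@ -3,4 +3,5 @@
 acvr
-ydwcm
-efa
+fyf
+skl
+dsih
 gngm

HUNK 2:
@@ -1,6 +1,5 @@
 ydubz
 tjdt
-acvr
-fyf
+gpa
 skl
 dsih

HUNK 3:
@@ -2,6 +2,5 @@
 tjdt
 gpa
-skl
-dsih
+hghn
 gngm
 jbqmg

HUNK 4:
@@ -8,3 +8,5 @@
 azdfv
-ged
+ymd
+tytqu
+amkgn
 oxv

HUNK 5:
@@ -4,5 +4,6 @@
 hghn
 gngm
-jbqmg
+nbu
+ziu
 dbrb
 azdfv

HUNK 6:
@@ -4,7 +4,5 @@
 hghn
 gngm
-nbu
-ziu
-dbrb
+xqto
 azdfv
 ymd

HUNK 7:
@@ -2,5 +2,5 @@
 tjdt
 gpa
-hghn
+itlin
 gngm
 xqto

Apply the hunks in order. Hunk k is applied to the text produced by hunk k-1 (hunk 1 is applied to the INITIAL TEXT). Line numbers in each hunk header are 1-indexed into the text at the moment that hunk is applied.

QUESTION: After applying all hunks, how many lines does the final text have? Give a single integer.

Hunk 1: at line 3 remove [ydwcm,efa] add [fyf,skl,dsih] -> 13 lines: ydubz tjdt acvr fyf skl dsih gngm jbqmg dbrb azdfv ged oxv usb
Hunk 2: at line 1 remove [acvr,fyf] add [gpa] -> 12 lines: ydubz tjdt gpa skl dsih gngm jbqmg dbrb azdfv ged oxv usb
Hunk 3: at line 2 remove [skl,dsih] add [hghn] -> 11 lines: ydubz tjdt gpa hghn gngm jbqmg dbrb azdfv ged oxv usb
Hunk 4: at line 8 remove [ged] add [ymd,tytqu,amkgn] -> 13 lines: ydubz tjdt gpa hghn gngm jbqmg dbrb azdfv ymd tytqu amkgn oxv usb
Hunk 5: at line 4 remove [jbqmg] add [nbu,ziu] -> 14 lines: ydubz tjdt gpa hghn gngm nbu ziu dbrb azdfv ymd tytqu amkgn oxv usb
Hunk 6: at line 4 remove [nbu,ziu,dbrb] add [xqto] -> 12 lines: ydubz tjdt gpa hghn gngm xqto azdfv ymd tytqu amkgn oxv usb
Hunk 7: at line 2 remove [hghn] add [itlin] -> 12 lines: ydubz tjdt gpa itlin gngm xqto azdfv ymd tytqu amkgn oxv usb
Final line count: 12

Answer: 12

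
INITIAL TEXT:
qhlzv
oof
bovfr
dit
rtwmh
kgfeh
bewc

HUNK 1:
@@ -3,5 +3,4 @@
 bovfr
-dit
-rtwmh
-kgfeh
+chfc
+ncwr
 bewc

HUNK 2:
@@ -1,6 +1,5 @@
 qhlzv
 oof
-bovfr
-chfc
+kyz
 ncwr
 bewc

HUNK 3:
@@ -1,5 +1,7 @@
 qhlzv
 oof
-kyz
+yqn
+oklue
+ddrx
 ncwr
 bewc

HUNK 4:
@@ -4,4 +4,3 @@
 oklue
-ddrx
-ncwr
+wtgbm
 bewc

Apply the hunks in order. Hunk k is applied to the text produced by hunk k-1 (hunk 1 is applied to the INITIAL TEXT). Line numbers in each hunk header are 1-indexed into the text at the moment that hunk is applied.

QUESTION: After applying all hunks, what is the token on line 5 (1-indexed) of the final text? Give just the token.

Hunk 1: at line 3 remove [dit,rtwmh,kgfeh] add [chfc,ncwr] -> 6 lines: qhlzv oof bovfr chfc ncwr bewc
Hunk 2: at line 1 remove [bovfr,chfc] add [kyz] -> 5 lines: qhlzv oof kyz ncwr bewc
Hunk 3: at line 1 remove [kyz] add [yqn,oklue,ddrx] -> 7 lines: qhlzv oof yqn oklue ddrx ncwr bewc
Hunk 4: at line 4 remove [ddrx,ncwr] add [wtgbm] -> 6 lines: qhlzv oof yqn oklue wtgbm bewc
Final line 5: wtgbm

Answer: wtgbm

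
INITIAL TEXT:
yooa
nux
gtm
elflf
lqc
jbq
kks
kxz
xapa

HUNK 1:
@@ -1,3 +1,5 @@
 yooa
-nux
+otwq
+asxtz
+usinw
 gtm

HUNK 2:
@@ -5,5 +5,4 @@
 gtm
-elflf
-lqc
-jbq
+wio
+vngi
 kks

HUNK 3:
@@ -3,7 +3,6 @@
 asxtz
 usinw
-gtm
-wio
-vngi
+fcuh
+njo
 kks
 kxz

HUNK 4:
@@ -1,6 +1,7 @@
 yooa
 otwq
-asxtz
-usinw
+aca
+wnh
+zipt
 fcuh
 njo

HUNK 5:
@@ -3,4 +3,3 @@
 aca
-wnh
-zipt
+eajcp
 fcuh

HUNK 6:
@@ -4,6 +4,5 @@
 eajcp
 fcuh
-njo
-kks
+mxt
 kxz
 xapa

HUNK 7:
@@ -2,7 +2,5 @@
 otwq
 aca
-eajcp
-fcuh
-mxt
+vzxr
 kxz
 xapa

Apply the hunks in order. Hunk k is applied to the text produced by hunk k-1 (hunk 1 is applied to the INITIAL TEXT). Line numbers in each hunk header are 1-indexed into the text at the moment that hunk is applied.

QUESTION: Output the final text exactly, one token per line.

Answer: yooa
otwq
aca
vzxr
kxz
xapa

Derivation:
Hunk 1: at line 1 remove [nux] add [otwq,asxtz,usinw] -> 11 lines: yooa otwq asxtz usinw gtm elflf lqc jbq kks kxz xapa
Hunk 2: at line 5 remove [elflf,lqc,jbq] add [wio,vngi] -> 10 lines: yooa otwq asxtz usinw gtm wio vngi kks kxz xapa
Hunk 3: at line 3 remove [gtm,wio,vngi] add [fcuh,njo] -> 9 lines: yooa otwq asxtz usinw fcuh njo kks kxz xapa
Hunk 4: at line 1 remove [asxtz,usinw] add [aca,wnh,zipt] -> 10 lines: yooa otwq aca wnh zipt fcuh njo kks kxz xapa
Hunk 5: at line 3 remove [wnh,zipt] add [eajcp] -> 9 lines: yooa otwq aca eajcp fcuh njo kks kxz xapa
Hunk 6: at line 4 remove [njo,kks] add [mxt] -> 8 lines: yooa otwq aca eajcp fcuh mxt kxz xapa
Hunk 7: at line 2 remove [eajcp,fcuh,mxt] add [vzxr] -> 6 lines: yooa otwq aca vzxr kxz xapa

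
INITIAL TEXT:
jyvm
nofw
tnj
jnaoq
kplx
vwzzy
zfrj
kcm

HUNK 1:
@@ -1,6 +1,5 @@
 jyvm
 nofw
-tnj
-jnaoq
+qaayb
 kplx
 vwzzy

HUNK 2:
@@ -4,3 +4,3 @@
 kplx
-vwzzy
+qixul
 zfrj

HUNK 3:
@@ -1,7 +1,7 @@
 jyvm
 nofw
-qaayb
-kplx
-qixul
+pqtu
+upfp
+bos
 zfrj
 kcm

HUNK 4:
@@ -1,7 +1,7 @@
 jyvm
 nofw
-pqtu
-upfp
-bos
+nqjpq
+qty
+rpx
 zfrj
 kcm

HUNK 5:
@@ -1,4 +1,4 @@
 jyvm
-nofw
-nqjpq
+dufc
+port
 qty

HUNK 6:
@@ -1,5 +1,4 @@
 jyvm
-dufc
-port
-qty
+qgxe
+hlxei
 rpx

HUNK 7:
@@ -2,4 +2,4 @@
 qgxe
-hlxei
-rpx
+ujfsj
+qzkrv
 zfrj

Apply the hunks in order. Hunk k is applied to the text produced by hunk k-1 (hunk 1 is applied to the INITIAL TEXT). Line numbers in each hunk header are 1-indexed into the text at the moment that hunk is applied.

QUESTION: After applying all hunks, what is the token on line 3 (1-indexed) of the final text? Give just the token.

Answer: ujfsj

Derivation:
Hunk 1: at line 1 remove [tnj,jnaoq] add [qaayb] -> 7 lines: jyvm nofw qaayb kplx vwzzy zfrj kcm
Hunk 2: at line 4 remove [vwzzy] add [qixul] -> 7 lines: jyvm nofw qaayb kplx qixul zfrj kcm
Hunk 3: at line 1 remove [qaayb,kplx,qixul] add [pqtu,upfp,bos] -> 7 lines: jyvm nofw pqtu upfp bos zfrj kcm
Hunk 4: at line 1 remove [pqtu,upfp,bos] add [nqjpq,qty,rpx] -> 7 lines: jyvm nofw nqjpq qty rpx zfrj kcm
Hunk 5: at line 1 remove [nofw,nqjpq] add [dufc,port] -> 7 lines: jyvm dufc port qty rpx zfrj kcm
Hunk 6: at line 1 remove [dufc,port,qty] add [qgxe,hlxei] -> 6 lines: jyvm qgxe hlxei rpx zfrj kcm
Hunk 7: at line 2 remove [hlxei,rpx] add [ujfsj,qzkrv] -> 6 lines: jyvm qgxe ujfsj qzkrv zfrj kcm
Final line 3: ujfsj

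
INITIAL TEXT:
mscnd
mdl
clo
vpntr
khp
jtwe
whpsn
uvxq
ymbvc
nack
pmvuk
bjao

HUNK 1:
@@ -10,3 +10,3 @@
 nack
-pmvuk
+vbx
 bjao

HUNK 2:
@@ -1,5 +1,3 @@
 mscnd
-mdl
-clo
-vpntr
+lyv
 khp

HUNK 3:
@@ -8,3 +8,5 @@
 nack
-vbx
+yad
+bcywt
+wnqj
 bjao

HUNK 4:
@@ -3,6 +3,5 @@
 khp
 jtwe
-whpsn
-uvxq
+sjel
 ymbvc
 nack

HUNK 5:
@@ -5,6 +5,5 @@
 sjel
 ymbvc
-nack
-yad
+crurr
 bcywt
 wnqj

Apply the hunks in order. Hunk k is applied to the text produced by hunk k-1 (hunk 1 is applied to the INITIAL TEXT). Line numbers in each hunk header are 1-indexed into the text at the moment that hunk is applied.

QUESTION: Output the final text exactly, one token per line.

Hunk 1: at line 10 remove [pmvuk] add [vbx] -> 12 lines: mscnd mdl clo vpntr khp jtwe whpsn uvxq ymbvc nack vbx bjao
Hunk 2: at line 1 remove [mdl,clo,vpntr] add [lyv] -> 10 lines: mscnd lyv khp jtwe whpsn uvxq ymbvc nack vbx bjao
Hunk 3: at line 8 remove [vbx] add [yad,bcywt,wnqj] -> 12 lines: mscnd lyv khp jtwe whpsn uvxq ymbvc nack yad bcywt wnqj bjao
Hunk 4: at line 3 remove [whpsn,uvxq] add [sjel] -> 11 lines: mscnd lyv khp jtwe sjel ymbvc nack yad bcywt wnqj bjao
Hunk 5: at line 5 remove [nack,yad] add [crurr] -> 10 lines: mscnd lyv khp jtwe sjel ymbvc crurr bcywt wnqj bjao

Answer: mscnd
lyv
khp
jtwe
sjel
ymbvc
crurr
bcywt
wnqj
bjao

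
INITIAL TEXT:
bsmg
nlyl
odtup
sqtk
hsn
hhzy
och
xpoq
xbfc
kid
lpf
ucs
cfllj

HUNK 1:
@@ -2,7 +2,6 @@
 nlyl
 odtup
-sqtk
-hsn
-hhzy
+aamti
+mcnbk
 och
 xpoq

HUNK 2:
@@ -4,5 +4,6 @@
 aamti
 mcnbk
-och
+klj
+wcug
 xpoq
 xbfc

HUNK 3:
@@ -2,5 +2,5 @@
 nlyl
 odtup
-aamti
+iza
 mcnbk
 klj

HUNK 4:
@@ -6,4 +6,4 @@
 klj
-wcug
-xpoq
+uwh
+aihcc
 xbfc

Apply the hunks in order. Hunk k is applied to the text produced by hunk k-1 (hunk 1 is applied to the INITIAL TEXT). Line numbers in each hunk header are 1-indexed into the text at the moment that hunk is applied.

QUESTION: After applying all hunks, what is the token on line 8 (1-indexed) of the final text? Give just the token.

Hunk 1: at line 2 remove [sqtk,hsn,hhzy] add [aamti,mcnbk] -> 12 lines: bsmg nlyl odtup aamti mcnbk och xpoq xbfc kid lpf ucs cfllj
Hunk 2: at line 4 remove [och] add [klj,wcug] -> 13 lines: bsmg nlyl odtup aamti mcnbk klj wcug xpoq xbfc kid lpf ucs cfllj
Hunk 3: at line 2 remove [aamti] add [iza] -> 13 lines: bsmg nlyl odtup iza mcnbk klj wcug xpoq xbfc kid lpf ucs cfllj
Hunk 4: at line 6 remove [wcug,xpoq] add [uwh,aihcc] -> 13 lines: bsmg nlyl odtup iza mcnbk klj uwh aihcc xbfc kid lpf ucs cfllj
Final line 8: aihcc

Answer: aihcc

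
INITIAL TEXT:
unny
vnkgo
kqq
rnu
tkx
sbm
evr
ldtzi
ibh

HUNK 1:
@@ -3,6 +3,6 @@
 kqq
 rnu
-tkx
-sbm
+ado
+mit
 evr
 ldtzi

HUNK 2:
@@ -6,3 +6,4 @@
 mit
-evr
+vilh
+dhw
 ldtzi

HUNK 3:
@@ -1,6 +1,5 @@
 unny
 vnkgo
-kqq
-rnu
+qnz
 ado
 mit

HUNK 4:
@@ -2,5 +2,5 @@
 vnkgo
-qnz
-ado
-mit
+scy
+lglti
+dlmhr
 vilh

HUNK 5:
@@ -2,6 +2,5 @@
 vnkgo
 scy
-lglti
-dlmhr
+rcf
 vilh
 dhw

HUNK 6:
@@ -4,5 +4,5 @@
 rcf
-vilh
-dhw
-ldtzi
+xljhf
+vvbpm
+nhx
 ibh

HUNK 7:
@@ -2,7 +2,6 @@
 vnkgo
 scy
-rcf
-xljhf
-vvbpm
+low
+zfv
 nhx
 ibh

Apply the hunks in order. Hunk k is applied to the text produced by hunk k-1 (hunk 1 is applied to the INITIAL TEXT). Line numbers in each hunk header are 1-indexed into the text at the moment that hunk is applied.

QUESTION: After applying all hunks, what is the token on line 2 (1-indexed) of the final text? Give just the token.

Hunk 1: at line 3 remove [tkx,sbm] add [ado,mit] -> 9 lines: unny vnkgo kqq rnu ado mit evr ldtzi ibh
Hunk 2: at line 6 remove [evr] add [vilh,dhw] -> 10 lines: unny vnkgo kqq rnu ado mit vilh dhw ldtzi ibh
Hunk 3: at line 1 remove [kqq,rnu] add [qnz] -> 9 lines: unny vnkgo qnz ado mit vilh dhw ldtzi ibh
Hunk 4: at line 2 remove [qnz,ado,mit] add [scy,lglti,dlmhr] -> 9 lines: unny vnkgo scy lglti dlmhr vilh dhw ldtzi ibh
Hunk 5: at line 2 remove [lglti,dlmhr] add [rcf] -> 8 lines: unny vnkgo scy rcf vilh dhw ldtzi ibh
Hunk 6: at line 4 remove [vilh,dhw,ldtzi] add [xljhf,vvbpm,nhx] -> 8 lines: unny vnkgo scy rcf xljhf vvbpm nhx ibh
Hunk 7: at line 2 remove [rcf,xljhf,vvbpm] add [low,zfv] -> 7 lines: unny vnkgo scy low zfv nhx ibh
Final line 2: vnkgo

Answer: vnkgo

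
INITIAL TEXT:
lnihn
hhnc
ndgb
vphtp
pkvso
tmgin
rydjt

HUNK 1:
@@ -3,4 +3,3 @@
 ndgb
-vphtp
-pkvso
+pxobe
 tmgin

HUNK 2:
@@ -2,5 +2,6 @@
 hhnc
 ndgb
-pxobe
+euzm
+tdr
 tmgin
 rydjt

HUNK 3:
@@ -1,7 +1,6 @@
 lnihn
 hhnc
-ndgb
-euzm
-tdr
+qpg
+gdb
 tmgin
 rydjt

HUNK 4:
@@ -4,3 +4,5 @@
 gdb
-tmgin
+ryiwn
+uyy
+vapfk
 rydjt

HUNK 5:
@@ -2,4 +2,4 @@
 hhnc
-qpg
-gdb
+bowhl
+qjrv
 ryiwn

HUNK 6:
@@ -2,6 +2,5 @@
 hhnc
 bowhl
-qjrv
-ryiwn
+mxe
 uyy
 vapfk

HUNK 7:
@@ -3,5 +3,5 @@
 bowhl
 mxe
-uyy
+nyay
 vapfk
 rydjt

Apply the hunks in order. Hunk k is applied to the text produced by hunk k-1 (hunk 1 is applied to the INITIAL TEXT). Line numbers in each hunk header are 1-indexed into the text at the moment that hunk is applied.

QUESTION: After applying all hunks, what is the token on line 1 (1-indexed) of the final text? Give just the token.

Hunk 1: at line 3 remove [vphtp,pkvso] add [pxobe] -> 6 lines: lnihn hhnc ndgb pxobe tmgin rydjt
Hunk 2: at line 2 remove [pxobe] add [euzm,tdr] -> 7 lines: lnihn hhnc ndgb euzm tdr tmgin rydjt
Hunk 3: at line 1 remove [ndgb,euzm,tdr] add [qpg,gdb] -> 6 lines: lnihn hhnc qpg gdb tmgin rydjt
Hunk 4: at line 4 remove [tmgin] add [ryiwn,uyy,vapfk] -> 8 lines: lnihn hhnc qpg gdb ryiwn uyy vapfk rydjt
Hunk 5: at line 2 remove [qpg,gdb] add [bowhl,qjrv] -> 8 lines: lnihn hhnc bowhl qjrv ryiwn uyy vapfk rydjt
Hunk 6: at line 2 remove [qjrv,ryiwn] add [mxe] -> 7 lines: lnihn hhnc bowhl mxe uyy vapfk rydjt
Hunk 7: at line 3 remove [uyy] add [nyay] -> 7 lines: lnihn hhnc bowhl mxe nyay vapfk rydjt
Final line 1: lnihn

Answer: lnihn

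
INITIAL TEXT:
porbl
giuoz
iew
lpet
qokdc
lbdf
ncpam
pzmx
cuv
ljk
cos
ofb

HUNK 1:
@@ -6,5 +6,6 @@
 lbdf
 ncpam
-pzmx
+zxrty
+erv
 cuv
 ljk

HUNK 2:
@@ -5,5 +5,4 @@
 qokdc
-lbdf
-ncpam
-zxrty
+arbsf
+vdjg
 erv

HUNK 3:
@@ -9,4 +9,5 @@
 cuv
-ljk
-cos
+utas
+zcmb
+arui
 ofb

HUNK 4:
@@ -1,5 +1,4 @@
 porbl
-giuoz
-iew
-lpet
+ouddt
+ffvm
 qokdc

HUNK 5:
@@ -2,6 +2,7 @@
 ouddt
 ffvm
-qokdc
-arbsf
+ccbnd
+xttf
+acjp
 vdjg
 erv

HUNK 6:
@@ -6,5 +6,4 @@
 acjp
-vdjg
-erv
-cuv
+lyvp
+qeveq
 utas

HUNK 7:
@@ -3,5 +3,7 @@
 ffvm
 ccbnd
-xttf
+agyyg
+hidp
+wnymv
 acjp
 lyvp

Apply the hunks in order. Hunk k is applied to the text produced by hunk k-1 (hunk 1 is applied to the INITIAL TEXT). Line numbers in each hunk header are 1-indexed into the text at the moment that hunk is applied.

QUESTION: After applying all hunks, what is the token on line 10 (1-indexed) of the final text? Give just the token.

Answer: qeveq

Derivation:
Hunk 1: at line 6 remove [pzmx] add [zxrty,erv] -> 13 lines: porbl giuoz iew lpet qokdc lbdf ncpam zxrty erv cuv ljk cos ofb
Hunk 2: at line 5 remove [lbdf,ncpam,zxrty] add [arbsf,vdjg] -> 12 lines: porbl giuoz iew lpet qokdc arbsf vdjg erv cuv ljk cos ofb
Hunk 3: at line 9 remove [ljk,cos] add [utas,zcmb,arui] -> 13 lines: porbl giuoz iew lpet qokdc arbsf vdjg erv cuv utas zcmb arui ofb
Hunk 4: at line 1 remove [giuoz,iew,lpet] add [ouddt,ffvm] -> 12 lines: porbl ouddt ffvm qokdc arbsf vdjg erv cuv utas zcmb arui ofb
Hunk 5: at line 2 remove [qokdc,arbsf] add [ccbnd,xttf,acjp] -> 13 lines: porbl ouddt ffvm ccbnd xttf acjp vdjg erv cuv utas zcmb arui ofb
Hunk 6: at line 6 remove [vdjg,erv,cuv] add [lyvp,qeveq] -> 12 lines: porbl ouddt ffvm ccbnd xttf acjp lyvp qeveq utas zcmb arui ofb
Hunk 7: at line 3 remove [xttf] add [agyyg,hidp,wnymv] -> 14 lines: porbl ouddt ffvm ccbnd agyyg hidp wnymv acjp lyvp qeveq utas zcmb arui ofb
Final line 10: qeveq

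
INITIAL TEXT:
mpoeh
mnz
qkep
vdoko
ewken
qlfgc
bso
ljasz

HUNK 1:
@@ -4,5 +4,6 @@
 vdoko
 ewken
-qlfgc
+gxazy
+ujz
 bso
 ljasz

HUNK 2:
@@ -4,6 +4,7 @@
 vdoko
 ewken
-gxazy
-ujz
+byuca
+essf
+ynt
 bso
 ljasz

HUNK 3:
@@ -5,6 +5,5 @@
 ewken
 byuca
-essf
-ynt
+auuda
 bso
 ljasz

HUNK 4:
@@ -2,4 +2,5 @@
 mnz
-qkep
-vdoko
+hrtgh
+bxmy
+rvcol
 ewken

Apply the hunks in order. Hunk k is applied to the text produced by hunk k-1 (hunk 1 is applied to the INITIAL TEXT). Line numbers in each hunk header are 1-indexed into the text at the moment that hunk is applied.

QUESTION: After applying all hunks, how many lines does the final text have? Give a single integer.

Answer: 10

Derivation:
Hunk 1: at line 4 remove [qlfgc] add [gxazy,ujz] -> 9 lines: mpoeh mnz qkep vdoko ewken gxazy ujz bso ljasz
Hunk 2: at line 4 remove [gxazy,ujz] add [byuca,essf,ynt] -> 10 lines: mpoeh mnz qkep vdoko ewken byuca essf ynt bso ljasz
Hunk 3: at line 5 remove [essf,ynt] add [auuda] -> 9 lines: mpoeh mnz qkep vdoko ewken byuca auuda bso ljasz
Hunk 4: at line 2 remove [qkep,vdoko] add [hrtgh,bxmy,rvcol] -> 10 lines: mpoeh mnz hrtgh bxmy rvcol ewken byuca auuda bso ljasz
Final line count: 10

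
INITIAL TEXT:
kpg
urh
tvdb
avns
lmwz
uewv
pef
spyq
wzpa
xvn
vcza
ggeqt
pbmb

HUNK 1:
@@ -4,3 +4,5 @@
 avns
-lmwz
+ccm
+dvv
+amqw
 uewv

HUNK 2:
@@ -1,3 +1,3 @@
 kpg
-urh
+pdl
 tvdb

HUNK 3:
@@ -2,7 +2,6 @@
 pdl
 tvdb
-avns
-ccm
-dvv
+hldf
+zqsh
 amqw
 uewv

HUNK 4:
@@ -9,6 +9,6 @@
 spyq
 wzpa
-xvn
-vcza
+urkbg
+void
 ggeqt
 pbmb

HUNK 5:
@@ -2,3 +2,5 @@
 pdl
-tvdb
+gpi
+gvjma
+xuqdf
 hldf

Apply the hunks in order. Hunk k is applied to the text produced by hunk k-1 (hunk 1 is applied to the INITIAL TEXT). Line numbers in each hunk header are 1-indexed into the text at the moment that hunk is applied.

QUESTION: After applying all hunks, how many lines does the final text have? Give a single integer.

Answer: 16

Derivation:
Hunk 1: at line 4 remove [lmwz] add [ccm,dvv,amqw] -> 15 lines: kpg urh tvdb avns ccm dvv amqw uewv pef spyq wzpa xvn vcza ggeqt pbmb
Hunk 2: at line 1 remove [urh] add [pdl] -> 15 lines: kpg pdl tvdb avns ccm dvv amqw uewv pef spyq wzpa xvn vcza ggeqt pbmb
Hunk 3: at line 2 remove [avns,ccm,dvv] add [hldf,zqsh] -> 14 lines: kpg pdl tvdb hldf zqsh amqw uewv pef spyq wzpa xvn vcza ggeqt pbmb
Hunk 4: at line 9 remove [xvn,vcza] add [urkbg,void] -> 14 lines: kpg pdl tvdb hldf zqsh amqw uewv pef spyq wzpa urkbg void ggeqt pbmb
Hunk 5: at line 2 remove [tvdb] add [gpi,gvjma,xuqdf] -> 16 lines: kpg pdl gpi gvjma xuqdf hldf zqsh amqw uewv pef spyq wzpa urkbg void ggeqt pbmb
Final line count: 16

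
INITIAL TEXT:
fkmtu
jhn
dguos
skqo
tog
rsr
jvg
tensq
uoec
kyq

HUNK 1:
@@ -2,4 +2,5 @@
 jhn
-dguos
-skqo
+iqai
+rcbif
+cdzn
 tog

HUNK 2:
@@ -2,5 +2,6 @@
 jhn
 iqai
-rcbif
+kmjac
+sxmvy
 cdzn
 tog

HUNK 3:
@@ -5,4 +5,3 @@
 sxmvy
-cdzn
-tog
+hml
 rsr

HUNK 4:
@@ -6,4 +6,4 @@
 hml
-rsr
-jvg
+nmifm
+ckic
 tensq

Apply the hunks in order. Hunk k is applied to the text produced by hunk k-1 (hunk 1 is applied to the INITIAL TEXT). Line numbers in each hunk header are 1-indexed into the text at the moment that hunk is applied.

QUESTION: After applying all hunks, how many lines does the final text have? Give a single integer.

Answer: 11

Derivation:
Hunk 1: at line 2 remove [dguos,skqo] add [iqai,rcbif,cdzn] -> 11 lines: fkmtu jhn iqai rcbif cdzn tog rsr jvg tensq uoec kyq
Hunk 2: at line 2 remove [rcbif] add [kmjac,sxmvy] -> 12 lines: fkmtu jhn iqai kmjac sxmvy cdzn tog rsr jvg tensq uoec kyq
Hunk 3: at line 5 remove [cdzn,tog] add [hml] -> 11 lines: fkmtu jhn iqai kmjac sxmvy hml rsr jvg tensq uoec kyq
Hunk 4: at line 6 remove [rsr,jvg] add [nmifm,ckic] -> 11 lines: fkmtu jhn iqai kmjac sxmvy hml nmifm ckic tensq uoec kyq
Final line count: 11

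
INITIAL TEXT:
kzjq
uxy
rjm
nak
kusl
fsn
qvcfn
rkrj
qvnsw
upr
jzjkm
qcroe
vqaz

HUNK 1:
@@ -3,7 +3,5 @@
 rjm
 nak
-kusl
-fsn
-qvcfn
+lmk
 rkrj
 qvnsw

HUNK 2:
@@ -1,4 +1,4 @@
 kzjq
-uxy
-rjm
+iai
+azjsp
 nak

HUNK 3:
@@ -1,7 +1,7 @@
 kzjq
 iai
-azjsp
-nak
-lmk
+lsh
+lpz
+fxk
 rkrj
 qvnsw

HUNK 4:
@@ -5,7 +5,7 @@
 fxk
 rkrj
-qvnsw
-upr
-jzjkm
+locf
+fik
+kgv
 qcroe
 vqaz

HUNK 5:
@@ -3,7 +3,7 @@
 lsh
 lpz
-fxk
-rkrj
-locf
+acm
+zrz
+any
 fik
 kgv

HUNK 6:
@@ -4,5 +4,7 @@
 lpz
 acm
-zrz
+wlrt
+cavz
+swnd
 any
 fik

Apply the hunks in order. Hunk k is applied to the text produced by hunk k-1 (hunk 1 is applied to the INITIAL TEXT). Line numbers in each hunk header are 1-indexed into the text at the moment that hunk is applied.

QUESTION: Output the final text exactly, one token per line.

Hunk 1: at line 3 remove [kusl,fsn,qvcfn] add [lmk] -> 11 lines: kzjq uxy rjm nak lmk rkrj qvnsw upr jzjkm qcroe vqaz
Hunk 2: at line 1 remove [uxy,rjm] add [iai,azjsp] -> 11 lines: kzjq iai azjsp nak lmk rkrj qvnsw upr jzjkm qcroe vqaz
Hunk 3: at line 1 remove [azjsp,nak,lmk] add [lsh,lpz,fxk] -> 11 lines: kzjq iai lsh lpz fxk rkrj qvnsw upr jzjkm qcroe vqaz
Hunk 4: at line 5 remove [qvnsw,upr,jzjkm] add [locf,fik,kgv] -> 11 lines: kzjq iai lsh lpz fxk rkrj locf fik kgv qcroe vqaz
Hunk 5: at line 3 remove [fxk,rkrj,locf] add [acm,zrz,any] -> 11 lines: kzjq iai lsh lpz acm zrz any fik kgv qcroe vqaz
Hunk 6: at line 4 remove [zrz] add [wlrt,cavz,swnd] -> 13 lines: kzjq iai lsh lpz acm wlrt cavz swnd any fik kgv qcroe vqaz

Answer: kzjq
iai
lsh
lpz
acm
wlrt
cavz
swnd
any
fik
kgv
qcroe
vqaz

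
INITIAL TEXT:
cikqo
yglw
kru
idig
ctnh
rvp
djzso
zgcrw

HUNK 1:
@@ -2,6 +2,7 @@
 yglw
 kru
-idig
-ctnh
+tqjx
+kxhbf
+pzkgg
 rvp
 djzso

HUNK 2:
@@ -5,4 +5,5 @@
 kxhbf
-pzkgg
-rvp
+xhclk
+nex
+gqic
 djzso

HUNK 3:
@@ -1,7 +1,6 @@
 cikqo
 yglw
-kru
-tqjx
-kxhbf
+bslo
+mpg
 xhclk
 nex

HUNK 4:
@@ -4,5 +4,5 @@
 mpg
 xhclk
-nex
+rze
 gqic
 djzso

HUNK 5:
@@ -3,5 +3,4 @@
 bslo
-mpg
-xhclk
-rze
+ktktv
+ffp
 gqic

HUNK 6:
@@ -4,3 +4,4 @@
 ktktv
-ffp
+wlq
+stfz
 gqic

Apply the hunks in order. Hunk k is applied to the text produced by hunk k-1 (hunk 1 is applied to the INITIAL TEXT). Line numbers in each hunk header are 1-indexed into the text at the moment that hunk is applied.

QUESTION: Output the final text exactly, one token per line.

Answer: cikqo
yglw
bslo
ktktv
wlq
stfz
gqic
djzso
zgcrw

Derivation:
Hunk 1: at line 2 remove [idig,ctnh] add [tqjx,kxhbf,pzkgg] -> 9 lines: cikqo yglw kru tqjx kxhbf pzkgg rvp djzso zgcrw
Hunk 2: at line 5 remove [pzkgg,rvp] add [xhclk,nex,gqic] -> 10 lines: cikqo yglw kru tqjx kxhbf xhclk nex gqic djzso zgcrw
Hunk 3: at line 1 remove [kru,tqjx,kxhbf] add [bslo,mpg] -> 9 lines: cikqo yglw bslo mpg xhclk nex gqic djzso zgcrw
Hunk 4: at line 4 remove [nex] add [rze] -> 9 lines: cikqo yglw bslo mpg xhclk rze gqic djzso zgcrw
Hunk 5: at line 3 remove [mpg,xhclk,rze] add [ktktv,ffp] -> 8 lines: cikqo yglw bslo ktktv ffp gqic djzso zgcrw
Hunk 6: at line 4 remove [ffp] add [wlq,stfz] -> 9 lines: cikqo yglw bslo ktktv wlq stfz gqic djzso zgcrw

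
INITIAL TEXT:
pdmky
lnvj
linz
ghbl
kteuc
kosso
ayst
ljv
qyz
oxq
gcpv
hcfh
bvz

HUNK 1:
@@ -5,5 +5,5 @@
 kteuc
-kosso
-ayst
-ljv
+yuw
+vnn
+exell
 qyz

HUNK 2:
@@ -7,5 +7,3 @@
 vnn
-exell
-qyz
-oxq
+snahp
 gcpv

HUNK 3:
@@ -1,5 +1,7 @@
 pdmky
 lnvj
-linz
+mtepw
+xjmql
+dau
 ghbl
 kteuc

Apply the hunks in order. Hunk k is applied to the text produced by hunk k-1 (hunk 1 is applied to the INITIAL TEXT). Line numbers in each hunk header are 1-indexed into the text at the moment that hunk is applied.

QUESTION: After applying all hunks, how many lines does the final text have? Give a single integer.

Answer: 13

Derivation:
Hunk 1: at line 5 remove [kosso,ayst,ljv] add [yuw,vnn,exell] -> 13 lines: pdmky lnvj linz ghbl kteuc yuw vnn exell qyz oxq gcpv hcfh bvz
Hunk 2: at line 7 remove [exell,qyz,oxq] add [snahp] -> 11 lines: pdmky lnvj linz ghbl kteuc yuw vnn snahp gcpv hcfh bvz
Hunk 3: at line 1 remove [linz] add [mtepw,xjmql,dau] -> 13 lines: pdmky lnvj mtepw xjmql dau ghbl kteuc yuw vnn snahp gcpv hcfh bvz
Final line count: 13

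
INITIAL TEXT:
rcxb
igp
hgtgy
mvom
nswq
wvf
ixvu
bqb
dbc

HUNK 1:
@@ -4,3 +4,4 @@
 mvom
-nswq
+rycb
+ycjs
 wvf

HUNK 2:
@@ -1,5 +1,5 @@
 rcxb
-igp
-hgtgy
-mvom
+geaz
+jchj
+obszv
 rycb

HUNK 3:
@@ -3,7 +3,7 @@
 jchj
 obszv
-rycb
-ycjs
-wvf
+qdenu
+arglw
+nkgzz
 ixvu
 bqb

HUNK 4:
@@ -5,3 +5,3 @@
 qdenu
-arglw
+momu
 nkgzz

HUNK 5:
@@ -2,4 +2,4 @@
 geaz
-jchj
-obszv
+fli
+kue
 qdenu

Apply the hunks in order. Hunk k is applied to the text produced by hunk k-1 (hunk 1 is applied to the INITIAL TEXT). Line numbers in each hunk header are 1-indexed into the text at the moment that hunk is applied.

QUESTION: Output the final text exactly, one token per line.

Answer: rcxb
geaz
fli
kue
qdenu
momu
nkgzz
ixvu
bqb
dbc

Derivation:
Hunk 1: at line 4 remove [nswq] add [rycb,ycjs] -> 10 lines: rcxb igp hgtgy mvom rycb ycjs wvf ixvu bqb dbc
Hunk 2: at line 1 remove [igp,hgtgy,mvom] add [geaz,jchj,obszv] -> 10 lines: rcxb geaz jchj obszv rycb ycjs wvf ixvu bqb dbc
Hunk 3: at line 3 remove [rycb,ycjs,wvf] add [qdenu,arglw,nkgzz] -> 10 lines: rcxb geaz jchj obszv qdenu arglw nkgzz ixvu bqb dbc
Hunk 4: at line 5 remove [arglw] add [momu] -> 10 lines: rcxb geaz jchj obszv qdenu momu nkgzz ixvu bqb dbc
Hunk 5: at line 2 remove [jchj,obszv] add [fli,kue] -> 10 lines: rcxb geaz fli kue qdenu momu nkgzz ixvu bqb dbc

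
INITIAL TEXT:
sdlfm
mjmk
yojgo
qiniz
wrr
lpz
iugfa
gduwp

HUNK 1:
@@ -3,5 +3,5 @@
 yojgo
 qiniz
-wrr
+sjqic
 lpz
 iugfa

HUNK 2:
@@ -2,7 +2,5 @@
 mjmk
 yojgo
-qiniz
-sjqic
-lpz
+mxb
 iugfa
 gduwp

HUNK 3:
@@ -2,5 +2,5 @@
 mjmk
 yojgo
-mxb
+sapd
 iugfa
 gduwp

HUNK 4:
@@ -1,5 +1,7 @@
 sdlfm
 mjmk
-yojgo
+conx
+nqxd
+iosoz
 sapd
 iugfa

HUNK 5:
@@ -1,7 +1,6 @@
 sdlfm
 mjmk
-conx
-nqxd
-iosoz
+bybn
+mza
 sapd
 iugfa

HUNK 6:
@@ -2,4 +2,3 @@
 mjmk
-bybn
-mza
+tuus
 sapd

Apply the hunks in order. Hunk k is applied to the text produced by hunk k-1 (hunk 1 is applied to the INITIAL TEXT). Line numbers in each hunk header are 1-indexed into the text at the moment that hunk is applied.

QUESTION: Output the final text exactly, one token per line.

Answer: sdlfm
mjmk
tuus
sapd
iugfa
gduwp

Derivation:
Hunk 1: at line 3 remove [wrr] add [sjqic] -> 8 lines: sdlfm mjmk yojgo qiniz sjqic lpz iugfa gduwp
Hunk 2: at line 2 remove [qiniz,sjqic,lpz] add [mxb] -> 6 lines: sdlfm mjmk yojgo mxb iugfa gduwp
Hunk 3: at line 2 remove [mxb] add [sapd] -> 6 lines: sdlfm mjmk yojgo sapd iugfa gduwp
Hunk 4: at line 1 remove [yojgo] add [conx,nqxd,iosoz] -> 8 lines: sdlfm mjmk conx nqxd iosoz sapd iugfa gduwp
Hunk 5: at line 1 remove [conx,nqxd,iosoz] add [bybn,mza] -> 7 lines: sdlfm mjmk bybn mza sapd iugfa gduwp
Hunk 6: at line 2 remove [bybn,mza] add [tuus] -> 6 lines: sdlfm mjmk tuus sapd iugfa gduwp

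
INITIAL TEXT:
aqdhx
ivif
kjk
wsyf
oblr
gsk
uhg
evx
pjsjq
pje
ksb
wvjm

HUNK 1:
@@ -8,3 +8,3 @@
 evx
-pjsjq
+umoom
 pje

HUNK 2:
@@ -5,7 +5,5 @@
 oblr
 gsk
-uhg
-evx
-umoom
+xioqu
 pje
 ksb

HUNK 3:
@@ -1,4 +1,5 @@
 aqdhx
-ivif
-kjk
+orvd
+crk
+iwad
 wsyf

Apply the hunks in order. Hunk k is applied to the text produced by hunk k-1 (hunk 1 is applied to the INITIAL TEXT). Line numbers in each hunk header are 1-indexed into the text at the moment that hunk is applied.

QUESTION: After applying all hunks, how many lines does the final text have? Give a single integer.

Answer: 11

Derivation:
Hunk 1: at line 8 remove [pjsjq] add [umoom] -> 12 lines: aqdhx ivif kjk wsyf oblr gsk uhg evx umoom pje ksb wvjm
Hunk 2: at line 5 remove [uhg,evx,umoom] add [xioqu] -> 10 lines: aqdhx ivif kjk wsyf oblr gsk xioqu pje ksb wvjm
Hunk 3: at line 1 remove [ivif,kjk] add [orvd,crk,iwad] -> 11 lines: aqdhx orvd crk iwad wsyf oblr gsk xioqu pje ksb wvjm
Final line count: 11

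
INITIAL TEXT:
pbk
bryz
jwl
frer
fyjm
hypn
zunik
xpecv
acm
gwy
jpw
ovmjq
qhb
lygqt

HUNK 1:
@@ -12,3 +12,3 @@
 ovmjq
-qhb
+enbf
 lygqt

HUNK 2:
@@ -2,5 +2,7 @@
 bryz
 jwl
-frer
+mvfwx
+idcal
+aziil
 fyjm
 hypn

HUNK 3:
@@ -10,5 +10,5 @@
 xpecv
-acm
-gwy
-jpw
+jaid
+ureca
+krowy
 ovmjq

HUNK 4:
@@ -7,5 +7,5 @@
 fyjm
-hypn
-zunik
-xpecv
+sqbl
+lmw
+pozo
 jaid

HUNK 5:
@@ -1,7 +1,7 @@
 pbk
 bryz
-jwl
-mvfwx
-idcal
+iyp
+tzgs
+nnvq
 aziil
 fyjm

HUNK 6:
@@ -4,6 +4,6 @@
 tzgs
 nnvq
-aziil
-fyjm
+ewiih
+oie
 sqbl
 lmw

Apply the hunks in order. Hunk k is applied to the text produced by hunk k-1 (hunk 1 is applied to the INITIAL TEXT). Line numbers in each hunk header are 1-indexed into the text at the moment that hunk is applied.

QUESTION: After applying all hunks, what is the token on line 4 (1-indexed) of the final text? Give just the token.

Hunk 1: at line 12 remove [qhb] add [enbf] -> 14 lines: pbk bryz jwl frer fyjm hypn zunik xpecv acm gwy jpw ovmjq enbf lygqt
Hunk 2: at line 2 remove [frer] add [mvfwx,idcal,aziil] -> 16 lines: pbk bryz jwl mvfwx idcal aziil fyjm hypn zunik xpecv acm gwy jpw ovmjq enbf lygqt
Hunk 3: at line 10 remove [acm,gwy,jpw] add [jaid,ureca,krowy] -> 16 lines: pbk bryz jwl mvfwx idcal aziil fyjm hypn zunik xpecv jaid ureca krowy ovmjq enbf lygqt
Hunk 4: at line 7 remove [hypn,zunik,xpecv] add [sqbl,lmw,pozo] -> 16 lines: pbk bryz jwl mvfwx idcal aziil fyjm sqbl lmw pozo jaid ureca krowy ovmjq enbf lygqt
Hunk 5: at line 1 remove [jwl,mvfwx,idcal] add [iyp,tzgs,nnvq] -> 16 lines: pbk bryz iyp tzgs nnvq aziil fyjm sqbl lmw pozo jaid ureca krowy ovmjq enbf lygqt
Hunk 6: at line 4 remove [aziil,fyjm] add [ewiih,oie] -> 16 lines: pbk bryz iyp tzgs nnvq ewiih oie sqbl lmw pozo jaid ureca krowy ovmjq enbf lygqt
Final line 4: tzgs

Answer: tzgs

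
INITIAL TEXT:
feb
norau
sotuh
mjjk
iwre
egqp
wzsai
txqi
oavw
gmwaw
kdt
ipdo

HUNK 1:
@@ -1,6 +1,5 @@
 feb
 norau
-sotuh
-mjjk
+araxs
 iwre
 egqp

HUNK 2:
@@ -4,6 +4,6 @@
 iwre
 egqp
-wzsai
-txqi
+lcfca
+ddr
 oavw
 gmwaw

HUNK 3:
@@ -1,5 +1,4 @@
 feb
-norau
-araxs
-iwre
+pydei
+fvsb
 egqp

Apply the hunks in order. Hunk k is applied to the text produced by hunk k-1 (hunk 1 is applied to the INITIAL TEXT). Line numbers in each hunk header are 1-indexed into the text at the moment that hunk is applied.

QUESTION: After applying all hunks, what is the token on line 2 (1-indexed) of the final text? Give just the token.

Hunk 1: at line 1 remove [sotuh,mjjk] add [araxs] -> 11 lines: feb norau araxs iwre egqp wzsai txqi oavw gmwaw kdt ipdo
Hunk 2: at line 4 remove [wzsai,txqi] add [lcfca,ddr] -> 11 lines: feb norau araxs iwre egqp lcfca ddr oavw gmwaw kdt ipdo
Hunk 3: at line 1 remove [norau,araxs,iwre] add [pydei,fvsb] -> 10 lines: feb pydei fvsb egqp lcfca ddr oavw gmwaw kdt ipdo
Final line 2: pydei

Answer: pydei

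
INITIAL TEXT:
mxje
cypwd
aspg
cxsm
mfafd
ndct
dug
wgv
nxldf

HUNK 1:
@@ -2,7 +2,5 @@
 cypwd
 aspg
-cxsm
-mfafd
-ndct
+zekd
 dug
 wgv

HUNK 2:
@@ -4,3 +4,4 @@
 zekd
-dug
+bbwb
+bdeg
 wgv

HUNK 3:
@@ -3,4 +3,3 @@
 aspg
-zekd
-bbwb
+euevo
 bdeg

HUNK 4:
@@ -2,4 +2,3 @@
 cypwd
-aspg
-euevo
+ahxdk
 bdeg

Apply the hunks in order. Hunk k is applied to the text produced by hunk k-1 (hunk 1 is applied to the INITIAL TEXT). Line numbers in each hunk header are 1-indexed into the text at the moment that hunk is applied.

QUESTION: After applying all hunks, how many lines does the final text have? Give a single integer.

Hunk 1: at line 2 remove [cxsm,mfafd,ndct] add [zekd] -> 7 lines: mxje cypwd aspg zekd dug wgv nxldf
Hunk 2: at line 4 remove [dug] add [bbwb,bdeg] -> 8 lines: mxje cypwd aspg zekd bbwb bdeg wgv nxldf
Hunk 3: at line 3 remove [zekd,bbwb] add [euevo] -> 7 lines: mxje cypwd aspg euevo bdeg wgv nxldf
Hunk 4: at line 2 remove [aspg,euevo] add [ahxdk] -> 6 lines: mxje cypwd ahxdk bdeg wgv nxldf
Final line count: 6

Answer: 6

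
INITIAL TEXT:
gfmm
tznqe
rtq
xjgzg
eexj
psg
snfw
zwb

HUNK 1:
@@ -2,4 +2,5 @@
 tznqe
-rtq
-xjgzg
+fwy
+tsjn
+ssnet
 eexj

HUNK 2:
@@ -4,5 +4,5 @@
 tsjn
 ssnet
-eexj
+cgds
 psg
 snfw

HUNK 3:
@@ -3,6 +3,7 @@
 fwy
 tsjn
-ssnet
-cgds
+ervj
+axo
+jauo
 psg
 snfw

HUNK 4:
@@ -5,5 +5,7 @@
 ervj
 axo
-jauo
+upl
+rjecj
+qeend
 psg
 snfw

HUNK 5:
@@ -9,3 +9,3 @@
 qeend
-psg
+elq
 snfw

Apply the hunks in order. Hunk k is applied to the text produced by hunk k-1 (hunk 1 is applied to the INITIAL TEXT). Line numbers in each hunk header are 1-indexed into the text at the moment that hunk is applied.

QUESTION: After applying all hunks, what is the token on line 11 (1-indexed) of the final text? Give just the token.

Answer: snfw

Derivation:
Hunk 1: at line 2 remove [rtq,xjgzg] add [fwy,tsjn,ssnet] -> 9 lines: gfmm tznqe fwy tsjn ssnet eexj psg snfw zwb
Hunk 2: at line 4 remove [eexj] add [cgds] -> 9 lines: gfmm tznqe fwy tsjn ssnet cgds psg snfw zwb
Hunk 3: at line 3 remove [ssnet,cgds] add [ervj,axo,jauo] -> 10 lines: gfmm tznqe fwy tsjn ervj axo jauo psg snfw zwb
Hunk 4: at line 5 remove [jauo] add [upl,rjecj,qeend] -> 12 lines: gfmm tznqe fwy tsjn ervj axo upl rjecj qeend psg snfw zwb
Hunk 5: at line 9 remove [psg] add [elq] -> 12 lines: gfmm tznqe fwy tsjn ervj axo upl rjecj qeend elq snfw zwb
Final line 11: snfw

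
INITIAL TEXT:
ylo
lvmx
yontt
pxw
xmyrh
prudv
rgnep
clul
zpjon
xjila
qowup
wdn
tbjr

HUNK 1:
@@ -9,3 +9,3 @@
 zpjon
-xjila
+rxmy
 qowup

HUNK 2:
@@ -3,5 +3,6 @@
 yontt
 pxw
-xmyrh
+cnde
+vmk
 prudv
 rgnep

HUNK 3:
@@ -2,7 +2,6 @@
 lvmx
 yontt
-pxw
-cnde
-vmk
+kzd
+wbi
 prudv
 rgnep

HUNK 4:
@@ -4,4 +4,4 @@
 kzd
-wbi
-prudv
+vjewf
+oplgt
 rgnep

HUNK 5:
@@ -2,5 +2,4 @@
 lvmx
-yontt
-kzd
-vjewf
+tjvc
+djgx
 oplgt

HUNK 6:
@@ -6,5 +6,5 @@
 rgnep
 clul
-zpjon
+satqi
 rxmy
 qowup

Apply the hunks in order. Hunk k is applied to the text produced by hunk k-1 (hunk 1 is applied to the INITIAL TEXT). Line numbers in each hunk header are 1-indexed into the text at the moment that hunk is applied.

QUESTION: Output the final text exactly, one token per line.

Answer: ylo
lvmx
tjvc
djgx
oplgt
rgnep
clul
satqi
rxmy
qowup
wdn
tbjr

Derivation:
Hunk 1: at line 9 remove [xjila] add [rxmy] -> 13 lines: ylo lvmx yontt pxw xmyrh prudv rgnep clul zpjon rxmy qowup wdn tbjr
Hunk 2: at line 3 remove [xmyrh] add [cnde,vmk] -> 14 lines: ylo lvmx yontt pxw cnde vmk prudv rgnep clul zpjon rxmy qowup wdn tbjr
Hunk 3: at line 2 remove [pxw,cnde,vmk] add [kzd,wbi] -> 13 lines: ylo lvmx yontt kzd wbi prudv rgnep clul zpjon rxmy qowup wdn tbjr
Hunk 4: at line 4 remove [wbi,prudv] add [vjewf,oplgt] -> 13 lines: ylo lvmx yontt kzd vjewf oplgt rgnep clul zpjon rxmy qowup wdn tbjr
Hunk 5: at line 2 remove [yontt,kzd,vjewf] add [tjvc,djgx] -> 12 lines: ylo lvmx tjvc djgx oplgt rgnep clul zpjon rxmy qowup wdn tbjr
Hunk 6: at line 6 remove [zpjon] add [satqi] -> 12 lines: ylo lvmx tjvc djgx oplgt rgnep clul satqi rxmy qowup wdn tbjr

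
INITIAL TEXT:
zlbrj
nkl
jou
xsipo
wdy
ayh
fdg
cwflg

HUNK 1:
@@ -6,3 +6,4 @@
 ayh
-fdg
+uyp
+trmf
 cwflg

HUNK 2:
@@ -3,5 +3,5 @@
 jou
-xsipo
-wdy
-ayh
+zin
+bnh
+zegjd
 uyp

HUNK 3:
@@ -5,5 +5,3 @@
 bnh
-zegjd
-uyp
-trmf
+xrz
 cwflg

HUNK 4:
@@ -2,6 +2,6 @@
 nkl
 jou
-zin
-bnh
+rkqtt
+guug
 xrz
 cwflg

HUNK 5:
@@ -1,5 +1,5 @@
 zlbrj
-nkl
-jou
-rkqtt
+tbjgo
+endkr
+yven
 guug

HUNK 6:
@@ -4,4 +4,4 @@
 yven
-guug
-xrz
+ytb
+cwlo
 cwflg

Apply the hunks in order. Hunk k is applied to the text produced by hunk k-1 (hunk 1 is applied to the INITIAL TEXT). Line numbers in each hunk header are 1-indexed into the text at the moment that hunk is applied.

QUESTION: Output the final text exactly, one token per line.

Hunk 1: at line 6 remove [fdg] add [uyp,trmf] -> 9 lines: zlbrj nkl jou xsipo wdy ayh uyp trmf cwflg
Hunk 2: at line 3 remove [xsipo,wdy,ayh] add [zin,bnh,zegjd] -> 9 lines: zlbrj nkl jou zin bnh zegjd uyp trmf cwflg
Hunk 3: at line 5 remove [zegjd,uyp,trmf] add [xrz] -> 7 lines: zlbrj nkl jou zin bnh xrz cwflg
Hunk 4: at line 2 remove [zin,bnh] add [rkqtt,guug] -> 7 lines: zlbrj nkl jou rkqtt guug xrz cwflg
Hunk 5: at line 1 remove [nkl,jou,rkqtt] add [tbjgo,endkr,yven] -> 7 lines: zlbrj tbjgo endkr yven guug xrz cwflg
Hunk 6: at line 4 remove [guug,xrz] add [ytb,cwlo] -> 7 lines: zlbrj tbjgo endkr yven ytb cwlo cwflg

Answer: zlbrj
tbjgo
endkr
yven
ytb
cwlo
cwflg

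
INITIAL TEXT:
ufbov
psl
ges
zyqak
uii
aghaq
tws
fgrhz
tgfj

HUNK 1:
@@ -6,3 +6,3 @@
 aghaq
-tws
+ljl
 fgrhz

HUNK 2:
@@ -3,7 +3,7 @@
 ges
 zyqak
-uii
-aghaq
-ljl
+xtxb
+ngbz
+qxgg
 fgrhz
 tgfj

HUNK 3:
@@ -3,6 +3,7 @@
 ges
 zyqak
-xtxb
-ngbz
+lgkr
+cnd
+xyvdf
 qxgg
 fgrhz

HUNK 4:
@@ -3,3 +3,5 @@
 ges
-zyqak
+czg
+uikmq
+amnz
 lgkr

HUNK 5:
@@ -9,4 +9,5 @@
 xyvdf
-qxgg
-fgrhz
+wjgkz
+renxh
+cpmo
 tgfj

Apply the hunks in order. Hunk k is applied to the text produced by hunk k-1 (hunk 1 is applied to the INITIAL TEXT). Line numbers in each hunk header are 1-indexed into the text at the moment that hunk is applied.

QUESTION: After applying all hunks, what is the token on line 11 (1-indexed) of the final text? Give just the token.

Hunk 1: at line 6 remove [tws] add [ljl] -> 9 lines: ufbov psl ges zyqak uii aghaq ljl fgrhz tgfj
Hunk 2: at line 3 remove [uii,aghaq,ljl] add [xtxb,ngbz,qxgg] -> 9 lines: ufbov psl ges zyqak xtxb ngbz qxgg fgrhz tgfj
Hunk 3: at line 3 remove [xtxb,ngbz] add [lgkr,cnd,xyvdf] -> 10 lines: ufbov psl ges zyqak lgkr cnd xyvdf qxgg fgrhz tgfj
Hunk 4: at line 3 remove [zyqak] add [czg,uikmq,amnz] -> 12 lines: ufbov psl ges czg uikmq amnz lgkr cnd xyvdf qxgg fgrhz tgfj
Hunk 5: at line 9 remove [qxgg,fgrhz] add [wjgkz,renxh,cpmo] -> 13 lines: ufbov psl ges czg uikmq amnz lgkr cnd xyvdf wjgkz renxh cpmo tgfj
Final line 11: renxh

Answer: renxh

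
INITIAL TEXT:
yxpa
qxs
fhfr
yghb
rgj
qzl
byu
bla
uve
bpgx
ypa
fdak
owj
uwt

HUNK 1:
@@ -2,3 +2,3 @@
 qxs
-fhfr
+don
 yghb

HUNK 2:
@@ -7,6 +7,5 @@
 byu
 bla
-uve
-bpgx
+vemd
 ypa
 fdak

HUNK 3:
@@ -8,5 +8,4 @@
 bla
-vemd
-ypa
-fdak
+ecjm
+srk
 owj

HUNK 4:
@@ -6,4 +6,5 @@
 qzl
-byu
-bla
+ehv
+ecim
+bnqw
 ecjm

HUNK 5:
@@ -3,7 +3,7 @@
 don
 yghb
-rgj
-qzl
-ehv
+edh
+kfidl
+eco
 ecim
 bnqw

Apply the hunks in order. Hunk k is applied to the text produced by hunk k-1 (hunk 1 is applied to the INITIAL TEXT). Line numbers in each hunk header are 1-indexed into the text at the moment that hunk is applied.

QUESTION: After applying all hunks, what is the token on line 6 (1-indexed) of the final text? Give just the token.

Hunk 1: at line 2 remove [fhfr] add [don] -> 14 lines: yxpa qxs don yghb rgj qzl byu bla uve bpgx ypa fdak owj uwt
Hunk 2: at line 7 remove [uve,bpgx] add [vemd] -> 13 lines: yxpa qxs don yghb rgj qzl byu bla vemd ypa fdak owj uwt
Hunk 3: at line 8 remove [vemd,ypa,fdak] add [ecjm,srk] -> 12 lines: yxpa qxs don yghb rgj qzl byu bla ecjm srk owj uwt
Hunk 4: at line 6 remove [byu,bla] add [ehv,ecim,bnqw] -> 13 lines: yxpa qxs don yghb rgj qzl ehv ecim bnqw ecjm srk owj uwt
Hunk 5: at line 3 remove [rgj,qzl,ehv] add [edh,kfidl,eco] -> 13 lines: yxpa qxs don yghb edh kfidl eco ecim bnqw ecjm srk owj uwt
Final line 6: kfidl

Answer: kfidl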